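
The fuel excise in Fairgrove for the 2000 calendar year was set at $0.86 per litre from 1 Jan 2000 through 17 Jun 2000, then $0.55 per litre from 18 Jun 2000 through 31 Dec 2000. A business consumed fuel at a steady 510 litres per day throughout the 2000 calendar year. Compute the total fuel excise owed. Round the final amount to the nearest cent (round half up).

$129,381.90

1 Jan – 17 Jun 2000: 169 days × 510 litres/day = 86,190 litres at $0.86/litre → $74,123.40
18 Jun – 31 Dec 2000: 197 days × 510 litres/day = 100,470 litres at $0.55/litre → $55,258.50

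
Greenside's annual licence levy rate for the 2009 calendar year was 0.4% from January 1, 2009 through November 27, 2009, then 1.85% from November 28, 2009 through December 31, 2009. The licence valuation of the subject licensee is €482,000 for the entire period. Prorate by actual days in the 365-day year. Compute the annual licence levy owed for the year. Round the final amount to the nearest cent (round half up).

€2,579.03

January 1 – November 27, 2009: 331 days at 0.4% → €482,000 × 0.4% × 331/365 = €1,748.4055
November 28 – December 31, 2009: 34 days at 1.85% → €482,000 × 1.85% × 34/365 = €830.6247
Total = €2,579.0301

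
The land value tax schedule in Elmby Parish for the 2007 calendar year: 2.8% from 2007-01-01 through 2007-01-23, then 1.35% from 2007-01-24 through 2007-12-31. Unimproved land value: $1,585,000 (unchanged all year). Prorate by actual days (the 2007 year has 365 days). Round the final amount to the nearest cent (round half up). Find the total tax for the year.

$22,845.71

2007-01-01 to 2007-01-23: 23 days at 2.8% → $1,585,000 × 2.8% × 23/365 = $2,796.5479
2007-01-24 to 2007-12-31: 342 days at 1.35% → $1,585,000 × 1.35% × 342/365 = $20,049.1644
Total = $22,845.7123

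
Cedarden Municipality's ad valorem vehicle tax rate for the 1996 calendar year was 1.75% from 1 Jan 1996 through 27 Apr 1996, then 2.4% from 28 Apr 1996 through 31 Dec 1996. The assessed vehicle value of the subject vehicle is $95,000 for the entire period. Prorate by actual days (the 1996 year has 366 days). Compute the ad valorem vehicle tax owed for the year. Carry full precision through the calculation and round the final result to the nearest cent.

1 Jan – 27 Apr 1996: 118 days at 1.75% → $95,000 × 1.75% × 118/366 = $535.9973
28 Apr – 31 Dec 1996: 248 days at 2.4% → $95,000 × 2.4% × 248/366 = $1,544.9180
Total = $2,080.9153

$2,080.92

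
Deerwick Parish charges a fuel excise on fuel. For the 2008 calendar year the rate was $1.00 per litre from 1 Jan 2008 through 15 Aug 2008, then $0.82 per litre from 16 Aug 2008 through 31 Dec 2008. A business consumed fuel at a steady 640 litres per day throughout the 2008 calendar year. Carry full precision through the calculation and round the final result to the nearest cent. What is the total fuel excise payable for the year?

1 Jan – 15 Aug 2008: 228 days × 640 litres/day = 145,920 litres at $1.00/litre → $145,920.00
16 Aug – 31 Dec 2008: 138 days × 640 litres/day = 88,320 litres at $0.82/litre → $72,422.40

$218,342.40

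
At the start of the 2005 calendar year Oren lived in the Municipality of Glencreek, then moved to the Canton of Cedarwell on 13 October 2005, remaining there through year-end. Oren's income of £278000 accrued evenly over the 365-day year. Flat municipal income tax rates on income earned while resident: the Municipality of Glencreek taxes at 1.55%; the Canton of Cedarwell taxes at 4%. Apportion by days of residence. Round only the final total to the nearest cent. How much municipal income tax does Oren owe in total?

The Municipality of Glencreek, 1 January – 12 October 2005: 285 days → £278000 × 1.55% × 285/365 = £3364.5616
The Canton of Cedarwell, 13 October – 31 December 2005: 80 days → £278000 × 4% × 80/365 = £2437.2603
Total = £5801.8219

£5801.82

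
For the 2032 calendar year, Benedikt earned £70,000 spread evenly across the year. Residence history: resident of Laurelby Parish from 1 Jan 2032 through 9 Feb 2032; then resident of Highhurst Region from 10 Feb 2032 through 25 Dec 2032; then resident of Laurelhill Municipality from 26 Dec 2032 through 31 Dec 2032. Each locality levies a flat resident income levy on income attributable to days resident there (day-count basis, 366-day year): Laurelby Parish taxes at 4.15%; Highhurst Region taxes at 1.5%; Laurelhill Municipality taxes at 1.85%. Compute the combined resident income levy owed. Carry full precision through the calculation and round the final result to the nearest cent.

£1,256.75

Laurelby Parish, 1 Jan – 9 Feb 2032: 40 days → £70,000 × 4.15% × 40/366 = £317.4863
Highhurst Region, 10 Feb – 25 Dec 2032: 320 days → £70,000 × 1.5% × 320/366 = £918.0328
Laurelhill Municipality, 26 Dec – 31 Dec 2032: 6 days → £70,000 × 1.85% × 6/366 = £21.2295
Total = £1,256.7486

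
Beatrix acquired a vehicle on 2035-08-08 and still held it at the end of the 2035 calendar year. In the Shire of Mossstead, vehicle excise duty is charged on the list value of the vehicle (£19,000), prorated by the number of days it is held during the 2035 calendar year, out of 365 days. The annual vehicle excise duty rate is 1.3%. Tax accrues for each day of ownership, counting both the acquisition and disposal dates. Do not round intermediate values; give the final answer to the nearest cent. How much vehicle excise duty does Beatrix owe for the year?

£98.80

Days held (2035-08-08 to 2035-12-31): 146 out of 365
Tax = £19,000 × 1.3% × 146/365 = £98.8000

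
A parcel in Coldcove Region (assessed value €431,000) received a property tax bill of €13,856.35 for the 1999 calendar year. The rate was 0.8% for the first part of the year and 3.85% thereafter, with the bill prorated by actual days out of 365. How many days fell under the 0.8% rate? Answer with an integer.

76 days

Let d = days at the first rate; then 365 − d days at the second rate.
€431,000 × [0.8%·d + 3.85%·(365−d)] / 365 = €13,856.35
Solving gives d = 76, so the new rate took effect on March 18, 1999.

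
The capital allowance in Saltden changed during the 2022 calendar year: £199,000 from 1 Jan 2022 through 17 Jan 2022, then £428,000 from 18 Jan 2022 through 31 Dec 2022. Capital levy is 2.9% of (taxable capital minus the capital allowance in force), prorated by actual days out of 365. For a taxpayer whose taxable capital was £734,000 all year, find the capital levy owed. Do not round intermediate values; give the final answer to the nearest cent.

£9,183.31

1 Jan – 17 Jan 2022: 17 days, exemption £199,000 → (£734,000 − £199,000) × 2.9% × 17/365 = £722.6164
18 Jan – 31 Dec 2022: 348 days, exemption £428,000 → (£734,000 − £428,000) × 2.9% × 348/365 = £8,460.6904
Total = £9,183.3068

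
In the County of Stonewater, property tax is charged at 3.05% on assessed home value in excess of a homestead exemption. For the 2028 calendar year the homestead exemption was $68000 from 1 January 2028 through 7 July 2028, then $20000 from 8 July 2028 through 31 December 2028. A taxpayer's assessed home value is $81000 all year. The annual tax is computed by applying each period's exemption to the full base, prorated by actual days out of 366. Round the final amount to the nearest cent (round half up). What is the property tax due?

$1104.50

1 January – 7 July 2028: 189 days, exemption $68000 → ($81000 − $68000) × 3.05% × 189/366 = $204.7500
8 July – 31 December 2028: 177 days, exemption $20000 → ($81000 − $20000) × 3.05% × 177/366 = $899.7500
Total = $1104.5000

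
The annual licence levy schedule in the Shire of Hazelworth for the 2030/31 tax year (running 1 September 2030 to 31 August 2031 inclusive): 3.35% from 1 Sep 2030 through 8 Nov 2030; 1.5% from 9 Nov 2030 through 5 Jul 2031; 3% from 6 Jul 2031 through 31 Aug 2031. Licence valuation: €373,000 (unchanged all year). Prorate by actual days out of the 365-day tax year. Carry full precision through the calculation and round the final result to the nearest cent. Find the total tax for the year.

€7,773.22

1 Sep – 8 Nov 2030: 69 days at 3.35% → €373,000 × 3.35% × 69/365 = €2,362.1630
9 Nov 2030 – 5 Jul 2031: 239 days at 1.5% → €373,000 × 1.5% × 239/365 = €3,663.5753
6 Jul – 31 Aug 2031: 57 days at 3% → €373,000 × 3% × 57/365 = €1,747.4795
Total = €7,773.2178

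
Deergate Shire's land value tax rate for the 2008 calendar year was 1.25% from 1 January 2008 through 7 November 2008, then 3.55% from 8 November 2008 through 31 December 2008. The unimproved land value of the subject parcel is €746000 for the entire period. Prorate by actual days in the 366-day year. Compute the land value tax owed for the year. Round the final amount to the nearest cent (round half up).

€11856.51

1 January – 7 November 2008: 312 days at 1.25% → €746000 × 1.25% × 312/366 = €7949.1803
8 November – 31 December 2008: 54 days at 3.55% → €746000 × 3.55% × 54/366 = €3907.3279
Total = €11856.5082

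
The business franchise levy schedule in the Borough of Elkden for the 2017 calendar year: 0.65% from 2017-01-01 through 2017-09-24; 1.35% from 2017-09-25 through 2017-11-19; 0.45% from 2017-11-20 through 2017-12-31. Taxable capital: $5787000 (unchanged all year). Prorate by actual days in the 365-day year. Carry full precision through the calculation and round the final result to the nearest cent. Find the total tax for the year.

2017-01-01 to 2017-09-24: 267 days at 0.65% → $5787000 × 0.65% × 267/365 = $27515.9959
2017-09-25 to 2017-11-19: 56 days at 1.35% → $5787000 × 1.35% × 56/365 = $11986.2247
2017-11-20 to 2017-12-31: 42 days at 0.45% → $5787000 × 0.45% × 42/365 = $2996.5562
Total = $42498.7767

$42498.78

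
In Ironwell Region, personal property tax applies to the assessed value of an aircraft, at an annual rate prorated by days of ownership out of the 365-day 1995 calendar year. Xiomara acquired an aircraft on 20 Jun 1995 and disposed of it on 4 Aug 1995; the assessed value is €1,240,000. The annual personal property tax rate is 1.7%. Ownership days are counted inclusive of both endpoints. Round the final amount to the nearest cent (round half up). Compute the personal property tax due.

€2,656.66

Days held (20 Jun – 4 Aug 1995): 46 out of 365
Tax = €1,240,000 × 1.7% × 46/365 = €2,656.6575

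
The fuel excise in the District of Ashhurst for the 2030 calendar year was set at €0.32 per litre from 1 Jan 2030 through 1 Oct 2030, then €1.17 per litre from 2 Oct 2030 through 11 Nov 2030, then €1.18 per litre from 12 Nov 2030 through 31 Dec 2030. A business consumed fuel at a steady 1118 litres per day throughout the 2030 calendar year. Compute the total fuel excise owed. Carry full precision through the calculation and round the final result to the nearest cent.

€217618.70

1 Jan – 1 Oct 2030: 274 days × 1118 litres/day = 306,332 litres at €0.32/litre → €98026.24
2 Oct – 11 Nov 2030: 41 days × 1118 litres/day = 45,838 litres at €1.17/litre → €53630.46
12 Nov – 31 Dec 2030: 50 days × 1118 litres/day = 55,900 litres at €1.18/litre → €65962.00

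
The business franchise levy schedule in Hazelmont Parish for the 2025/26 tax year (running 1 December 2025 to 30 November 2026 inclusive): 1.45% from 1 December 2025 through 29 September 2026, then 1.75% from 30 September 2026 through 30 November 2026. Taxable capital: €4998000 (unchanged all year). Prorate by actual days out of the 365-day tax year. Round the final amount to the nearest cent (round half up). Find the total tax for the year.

€75017.93

1 December 2025 – 29 September 2026: 303 days at 1.45% → €4998000 × 1.45% × 303/365 = €60160.8575
30 September – 30 November 2026: 62 days at 1.75% → €4998000 × 1.75% × 62/365 = €14857.0685
Total = €75017.9260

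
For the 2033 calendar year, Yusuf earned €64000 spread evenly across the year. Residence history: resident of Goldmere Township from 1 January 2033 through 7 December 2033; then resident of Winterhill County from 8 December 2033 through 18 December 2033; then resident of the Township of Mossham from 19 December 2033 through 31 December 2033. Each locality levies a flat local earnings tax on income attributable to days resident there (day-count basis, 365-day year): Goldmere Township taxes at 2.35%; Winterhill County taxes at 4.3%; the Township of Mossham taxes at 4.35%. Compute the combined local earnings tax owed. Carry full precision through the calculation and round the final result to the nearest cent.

€1587.20

Goldmere Township, 1 January – 7 December 2033: 341 days → €64000 × 2.35% × 341/365 = €1405.1068
Winterhill County, 8 December – 18 December 2033: 11 days → €64000 × 4.3% × 11/365 = €82.9370
The Township of Mossham, 19 December – 31 December 2033: 13 days → €64000 × 4.35% × 13/365 = €99.1562
Total = €1587.2000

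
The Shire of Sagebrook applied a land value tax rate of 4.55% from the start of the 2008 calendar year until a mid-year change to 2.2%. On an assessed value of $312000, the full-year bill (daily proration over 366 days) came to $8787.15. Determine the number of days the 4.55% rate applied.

96 days

Let d = days at the first rate; then 366 − d days at the second rate.
$312000 × [4.55%·d + 2.2%·(366−d)] / 366 = $8787.15
Solving gives d = 96, so the new rate took effect on April 6, 2008.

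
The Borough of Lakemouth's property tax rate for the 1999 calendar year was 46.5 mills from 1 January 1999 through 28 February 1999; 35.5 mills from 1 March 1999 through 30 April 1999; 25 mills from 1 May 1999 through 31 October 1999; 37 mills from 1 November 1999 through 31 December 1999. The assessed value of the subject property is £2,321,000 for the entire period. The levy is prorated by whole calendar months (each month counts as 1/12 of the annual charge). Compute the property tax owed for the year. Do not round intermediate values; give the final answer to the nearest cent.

1 January – 28 February 1999: 2 months at 46.5 mills → £2,321,000 × 4.65% × 2/12 = £17,987.7500
1 March – 30 April 1999: 2 months at 35.5 mills → £2,321,000 × 3.55% × 2/12 = £13,732.5833
1 May – 31 October 1999: 6 months at 25 mills → £2,321,000 × 2.5% × 6/12 = £29,012.5000
1 November – 31 December 1999: 2 months at 37 mills → £2,321,000 × 3.7% × 2/12 = £14,312.8333
Total = £75,045.6667

£75,045.67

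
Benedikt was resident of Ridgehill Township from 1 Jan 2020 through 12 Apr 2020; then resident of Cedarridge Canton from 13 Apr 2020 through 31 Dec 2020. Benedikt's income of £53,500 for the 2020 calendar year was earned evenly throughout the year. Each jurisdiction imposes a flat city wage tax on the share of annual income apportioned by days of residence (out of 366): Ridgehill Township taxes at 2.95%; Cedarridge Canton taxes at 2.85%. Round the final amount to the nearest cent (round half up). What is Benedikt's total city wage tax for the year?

£1,539.81

Ridgehill Township, 1 Jan – 12 Apr 2020: 103 days → £53,500 × 2.95% × 103/366 = £444.1523
Cedarridge Canton, 13 Apr – 31 Dec 2020: 263 days → £53,500 × 2.85% × 263/366 = £1,095.6537
Total = £1,539.8060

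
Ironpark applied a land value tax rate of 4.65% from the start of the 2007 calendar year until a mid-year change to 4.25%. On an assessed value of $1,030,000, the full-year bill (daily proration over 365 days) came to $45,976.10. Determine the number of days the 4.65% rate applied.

Let d = days at the first rate; then 365 − d days at the second rate.
$1,030,000 × [4.65%·d + 4.25%·(365−d)] / 365 = $45,976.10
Solving gives d = 195, so the new rate took effect on July 15, 2007.

195 days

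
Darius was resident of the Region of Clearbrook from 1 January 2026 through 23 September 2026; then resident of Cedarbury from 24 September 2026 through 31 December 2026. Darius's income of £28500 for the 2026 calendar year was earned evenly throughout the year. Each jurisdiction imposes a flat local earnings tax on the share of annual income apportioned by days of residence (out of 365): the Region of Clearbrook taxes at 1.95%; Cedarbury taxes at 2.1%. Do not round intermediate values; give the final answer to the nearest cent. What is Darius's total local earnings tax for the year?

£567.35

The Region of Clearbrook, 1 January – 23 September 2026: 266 days → £28500 × 1.95% × 266/365 = £405.0123
Cedarbury, 24 September – 31 December 2026: 99 days → £28500 × 2.1% × 99/365 = £162.3329
Total = £567.3452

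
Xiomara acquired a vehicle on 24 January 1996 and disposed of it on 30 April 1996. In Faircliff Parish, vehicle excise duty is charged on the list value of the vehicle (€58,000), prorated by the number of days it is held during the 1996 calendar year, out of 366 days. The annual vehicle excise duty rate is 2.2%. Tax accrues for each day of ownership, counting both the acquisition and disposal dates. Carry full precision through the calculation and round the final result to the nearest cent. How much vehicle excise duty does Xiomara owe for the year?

Days held (24 January – 30 April 1996): 98 out of 366
Tax = €58,000 × 2.2% × 98/366 = €341.6612

€341.66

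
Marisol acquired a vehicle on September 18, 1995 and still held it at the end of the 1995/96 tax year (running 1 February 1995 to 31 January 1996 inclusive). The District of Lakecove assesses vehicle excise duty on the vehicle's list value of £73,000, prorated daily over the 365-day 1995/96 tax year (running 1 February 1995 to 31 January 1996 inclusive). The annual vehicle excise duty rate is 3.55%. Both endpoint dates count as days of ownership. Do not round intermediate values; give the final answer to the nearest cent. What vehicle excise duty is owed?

£965.60

Days held (September 18, 1995 – January 31, 1996): 136 out of 365
Tax = £73,000 × 3.55% × 136/365 = £965.6000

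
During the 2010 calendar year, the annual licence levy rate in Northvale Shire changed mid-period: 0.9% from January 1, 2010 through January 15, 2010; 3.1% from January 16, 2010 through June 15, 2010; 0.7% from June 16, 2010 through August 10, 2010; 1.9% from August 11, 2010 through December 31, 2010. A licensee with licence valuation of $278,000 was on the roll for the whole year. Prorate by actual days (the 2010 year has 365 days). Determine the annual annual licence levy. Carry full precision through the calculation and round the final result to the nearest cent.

January 1 – January 15, 2010: 15 days at 0.9% → $278,000 × 0.9% × 15/365 = $102.8219
January 16 – June 15, 2010: 151 days at 3.1% → $278,000 × 3.1% × 151/365 = $3,565.2548
June 16 – August 10, 2010: 56 days at 0.7% → $278,000 × 0.7% × 56/365 = $298.5644
August 11 – December 31, 2010: 143 days at 1.9% → $278,000 × 1.9% × 143/365 = $2,069.3863
Total = $6,036.0274

$6,036.03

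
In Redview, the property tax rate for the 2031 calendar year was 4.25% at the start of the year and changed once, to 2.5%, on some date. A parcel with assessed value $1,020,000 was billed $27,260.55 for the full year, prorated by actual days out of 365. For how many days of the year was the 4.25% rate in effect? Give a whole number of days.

36 days

Let d = days at the first rate; then 365 − d days at the second rate.
$1,020,000 × [4.25%·d + 2.5%·(365−d)] / 365 = $27,260.55
Solving gives d = 36, so the new rate took effect on February 6, 2031.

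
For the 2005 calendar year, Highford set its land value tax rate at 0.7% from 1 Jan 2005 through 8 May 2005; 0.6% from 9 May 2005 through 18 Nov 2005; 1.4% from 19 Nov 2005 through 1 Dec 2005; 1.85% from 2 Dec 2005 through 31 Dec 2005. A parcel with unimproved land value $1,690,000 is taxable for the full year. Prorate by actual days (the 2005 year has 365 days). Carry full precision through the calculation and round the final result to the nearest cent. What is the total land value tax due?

1 Jan – 8 May 2005: 128 days at 0.7% → $1,690,000 × 0.7% × 128/365 = $4,148.6027
9 May – 18 Nov 2005: 194 days at 0.6% → $1,690,000 × 0.6% × 194/365 = $5,389.4795
19 Nov – 1 Dec 2005: 13 days at 1.4% → $1,690,000 × 1.4% × 13/365 = $842.6849
2 Dec – 31 Dec 2005: 30 days at 1.85% → $1,690,000 × 1.85% × 30/365 = $2,569.7260
Total = $12,950.4932

$12,950.49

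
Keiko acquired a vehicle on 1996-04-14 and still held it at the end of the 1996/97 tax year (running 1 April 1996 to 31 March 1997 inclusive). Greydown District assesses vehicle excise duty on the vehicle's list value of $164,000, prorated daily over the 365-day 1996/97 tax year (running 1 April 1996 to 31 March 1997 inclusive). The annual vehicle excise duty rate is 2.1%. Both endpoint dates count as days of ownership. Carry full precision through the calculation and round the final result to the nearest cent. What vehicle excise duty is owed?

Days held (1996-04-14 to 1997-03-31): 352 out of 365
Tax = $164,000 × 2.1% × 352/365 = $3,321.3370

$3,321.34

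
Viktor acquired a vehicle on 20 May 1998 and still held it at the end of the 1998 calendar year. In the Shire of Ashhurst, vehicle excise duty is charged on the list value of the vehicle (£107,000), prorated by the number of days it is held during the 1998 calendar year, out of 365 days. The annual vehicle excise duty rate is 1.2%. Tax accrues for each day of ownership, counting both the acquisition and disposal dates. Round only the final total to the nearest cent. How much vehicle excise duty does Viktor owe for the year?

£795.02

Days held (20 May – 31 December 1998): 226 out of 365
Tax = £107,000 × 1.2% × 226/365 = £795.0247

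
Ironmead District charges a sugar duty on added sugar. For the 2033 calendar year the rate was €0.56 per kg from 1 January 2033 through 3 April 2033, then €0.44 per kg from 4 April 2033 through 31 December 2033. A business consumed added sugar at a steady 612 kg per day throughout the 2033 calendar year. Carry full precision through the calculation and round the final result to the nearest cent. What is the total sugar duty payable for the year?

1 January – 3 April 2033: 93 days × 612 kg/day = 56,916 kg at €0.56/kg → €31872.96
4 April – 31 December 2033: 272 days × 612 kg/day = 166,464 kg at €0.44/kg → €73244.16

€105117.12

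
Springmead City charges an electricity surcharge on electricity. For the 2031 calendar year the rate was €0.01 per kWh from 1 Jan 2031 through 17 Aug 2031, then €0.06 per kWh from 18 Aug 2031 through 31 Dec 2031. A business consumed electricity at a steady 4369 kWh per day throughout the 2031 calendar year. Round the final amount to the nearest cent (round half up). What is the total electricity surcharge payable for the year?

1 Jan – 17 Aug 2031: 229 days × 4369 kWh/day = 1,000,501 kWh at €0.01/kWh → €10,005.01
18 Aug – 31 Dec 2031: 136 days × 4369 kWh/day = 594,184 kWh at €0.06/kWh → €35,651.04

€45,656.05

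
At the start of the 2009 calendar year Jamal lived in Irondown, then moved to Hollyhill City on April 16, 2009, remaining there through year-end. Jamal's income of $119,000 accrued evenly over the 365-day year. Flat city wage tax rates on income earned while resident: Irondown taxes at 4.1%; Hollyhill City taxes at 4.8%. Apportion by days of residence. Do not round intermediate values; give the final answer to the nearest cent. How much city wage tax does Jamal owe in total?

$5,472.37

Irondown, January 1 – April 15, 2009: 105 days → $119,000 × 4.1% × 105/365 = $1,403.5479
Hollyhill City, April 16 – December 31, 2009: 260 days → $119,000 × 4.8% × 260/365 = $4,068.8219
Total = $5,472.3699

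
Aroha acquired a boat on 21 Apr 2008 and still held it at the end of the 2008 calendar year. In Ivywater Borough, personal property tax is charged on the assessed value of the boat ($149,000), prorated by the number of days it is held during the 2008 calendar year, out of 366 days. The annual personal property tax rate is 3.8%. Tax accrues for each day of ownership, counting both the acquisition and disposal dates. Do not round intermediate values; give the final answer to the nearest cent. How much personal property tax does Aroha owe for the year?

$3,944.84

Days held (21 Apr – 31 Dec 2008): 255 out of 366
Tax = $149,000 × 3.8% × 255/366 = $3,944.8361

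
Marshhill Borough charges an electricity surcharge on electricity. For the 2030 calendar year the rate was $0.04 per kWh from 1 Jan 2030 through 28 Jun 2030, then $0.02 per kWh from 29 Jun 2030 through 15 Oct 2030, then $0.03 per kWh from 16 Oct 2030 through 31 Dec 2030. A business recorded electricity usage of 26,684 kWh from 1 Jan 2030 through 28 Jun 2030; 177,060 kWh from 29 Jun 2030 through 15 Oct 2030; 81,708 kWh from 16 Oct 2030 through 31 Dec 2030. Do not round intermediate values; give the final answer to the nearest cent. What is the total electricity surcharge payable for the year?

$7,059.80

1 Jan – 28 Jun 2030: 26,684 kWh at $0.04/kWh → $1,067.36
29 Jun – 15 Oct 2030: 177,060 kWh at $0.02/kWh → $3,541.20
16 Oct – 31 Dec 2030: 81,708 kWh at $0.03/kWh → $2,451.24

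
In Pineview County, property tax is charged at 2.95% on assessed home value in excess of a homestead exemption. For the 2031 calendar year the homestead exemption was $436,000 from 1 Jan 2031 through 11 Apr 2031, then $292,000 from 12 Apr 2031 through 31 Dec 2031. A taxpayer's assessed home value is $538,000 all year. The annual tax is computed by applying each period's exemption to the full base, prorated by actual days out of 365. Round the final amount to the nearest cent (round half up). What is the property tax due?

$6,081.53

1 Jan – 11 Apr 2031: 101 days, exemption $436,000 → ($538,000 − $436,000) × 2.95% × 101/365 = $832.6274
12 Apr – 31 Dec 2031: 264 days, exemption $292,000 → ($538,000 − $292,000) × 2.95% × 264/365 = $5,248.8986
Total = $6,081.5260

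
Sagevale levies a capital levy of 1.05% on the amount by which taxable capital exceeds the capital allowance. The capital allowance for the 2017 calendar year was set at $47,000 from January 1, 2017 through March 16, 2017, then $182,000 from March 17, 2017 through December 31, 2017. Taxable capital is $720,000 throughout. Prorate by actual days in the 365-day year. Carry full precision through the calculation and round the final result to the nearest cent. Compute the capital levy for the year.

January 1 – March 16, 2017: 75 days, exemption $47,000 → ($720,000 − $47,000) × 1.05% × 75/365 = $1,452.0205
March 17 – December 31, 2017: 290 days, exemption $182,000 → ($720,000 − $182,000) × 1.05% × 290/365 = $4,488.2466
Total = $5,940.2671

$5,940.27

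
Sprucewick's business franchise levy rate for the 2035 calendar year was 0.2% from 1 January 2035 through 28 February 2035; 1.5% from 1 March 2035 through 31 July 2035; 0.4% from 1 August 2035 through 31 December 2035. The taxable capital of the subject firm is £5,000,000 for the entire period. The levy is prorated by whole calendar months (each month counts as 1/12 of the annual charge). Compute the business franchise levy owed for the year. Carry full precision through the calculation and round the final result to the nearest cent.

£41,250.00

1 January – 28 February 2035: 2 months at 0.2% → £5,000,000 × 0.2% × 2/12 = £1,666.6667
1 March – 31 July 2035: 5 months at 1.5% → £5,000,000 × 1.5% × 5/12 = £31,250.0000
1 August – 31 December 2035: 5 months at 0.4% → £5,000,000 × 0.4% × 5/12 = £8,333.3333
Total = £41,250.0000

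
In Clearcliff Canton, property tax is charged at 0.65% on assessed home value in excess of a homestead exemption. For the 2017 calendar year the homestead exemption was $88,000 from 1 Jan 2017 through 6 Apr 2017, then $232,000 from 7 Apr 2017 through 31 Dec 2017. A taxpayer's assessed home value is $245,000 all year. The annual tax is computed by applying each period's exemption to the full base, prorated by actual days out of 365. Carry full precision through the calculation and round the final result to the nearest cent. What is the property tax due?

1 Jan – 6 Apr 2017: 96 days, exemption $88,000 → ($245,000 − $88,000) × 0.65% × 96/365 = $268.4055
7 Apr – 31 Dec 2017: 269 days, exemption $232,000 → ($245,000 − $232,000) × 0.65% × 269/365 = $62.2753
Total = $330.6808

$330.68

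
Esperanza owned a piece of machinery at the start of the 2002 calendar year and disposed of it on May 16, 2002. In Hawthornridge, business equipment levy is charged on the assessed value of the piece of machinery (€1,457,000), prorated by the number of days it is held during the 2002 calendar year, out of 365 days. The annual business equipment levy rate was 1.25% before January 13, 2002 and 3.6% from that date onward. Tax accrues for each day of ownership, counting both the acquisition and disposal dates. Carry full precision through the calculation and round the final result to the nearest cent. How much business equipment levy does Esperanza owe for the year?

January 1 – January 12, 2002: 12 days at 1.25% → €1,457,000 × 1.25% × 12/365 = €598.7671
January 13 – May 16, 2002: 124 days at 3.6% → €1,457,000 × 3.6% × 124/365 = €17,819.3096
Total = €18,418.0767

€18,418.08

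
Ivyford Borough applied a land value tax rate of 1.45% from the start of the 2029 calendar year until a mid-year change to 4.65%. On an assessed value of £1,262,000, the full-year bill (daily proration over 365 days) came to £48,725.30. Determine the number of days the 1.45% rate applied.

Let d = days at the first rate; then 365 − d days at the second rate.
£1,262,000 × [1.45%·d + 4.65%·(365−d)] / 365 = £48,725.30
Solving gives d = 90, so the new rate took effect on 1 April 2029.

90 days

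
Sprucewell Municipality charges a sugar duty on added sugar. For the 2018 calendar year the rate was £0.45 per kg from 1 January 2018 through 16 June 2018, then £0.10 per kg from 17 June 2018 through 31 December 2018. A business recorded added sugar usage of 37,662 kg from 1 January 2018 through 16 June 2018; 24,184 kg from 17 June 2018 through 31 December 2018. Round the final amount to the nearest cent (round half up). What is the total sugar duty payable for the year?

1 January – 16 June 2018: 37,662 kg at £0.45/kg → £16,947.90
17 June – 31 December 2018: 24,184 kg at £0.10/kg → £2,418.40

£19,366.30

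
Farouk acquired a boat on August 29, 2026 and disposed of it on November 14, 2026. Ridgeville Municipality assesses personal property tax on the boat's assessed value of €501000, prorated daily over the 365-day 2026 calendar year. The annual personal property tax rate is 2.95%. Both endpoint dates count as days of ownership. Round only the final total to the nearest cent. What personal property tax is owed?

€3158.36

Days held (August 29 – November 14, 2026): 78 out of 365
Tax = €501000 × 2.95% × 78/365 = €3158.3589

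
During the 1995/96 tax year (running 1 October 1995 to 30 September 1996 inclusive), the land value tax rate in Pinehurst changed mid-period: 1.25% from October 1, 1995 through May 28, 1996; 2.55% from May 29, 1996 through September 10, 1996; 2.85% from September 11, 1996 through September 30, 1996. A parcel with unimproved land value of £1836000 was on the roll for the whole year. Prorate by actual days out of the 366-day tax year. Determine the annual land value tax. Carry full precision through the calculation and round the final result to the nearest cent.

October 1, 1995 – May 28, 1996: 241 days at 1.25% → £1836000 × 1.25% × 241/366 = £15111.8852
May 29 – September 10, 1996: 105 days at 2.55% → £1836000 × 2.55% × 105/366 = £13431.3934
September 11 – September 30, 1996: 20 days at 2.85% → £1836000 × 2.85% × 20/366 = £2859.3443
Total = £31402.6230

£31402.62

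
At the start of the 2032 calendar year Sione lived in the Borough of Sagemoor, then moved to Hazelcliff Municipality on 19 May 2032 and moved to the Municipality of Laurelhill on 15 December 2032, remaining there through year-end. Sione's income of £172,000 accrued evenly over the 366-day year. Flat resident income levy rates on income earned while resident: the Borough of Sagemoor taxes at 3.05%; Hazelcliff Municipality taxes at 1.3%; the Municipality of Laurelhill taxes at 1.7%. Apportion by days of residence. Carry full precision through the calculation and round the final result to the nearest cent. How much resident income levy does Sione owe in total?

£3,411.10

The Borough of Sagemoor, 1 January – 18 May 2032: 139 days → £172,000 × 3.05% × 139/366 = £1,992.3333
Hazelcliff Municipality, 19 May – 14 December 2032: 210 days → £172,000 × 1.3% × 210/366 = £1,282.9508
The Municipality of Laurelhill, 15 December – 31 December 2032: 17 days → £172,000 × 1.7% × 17/366 = £135.8142
Total = £3,411.0984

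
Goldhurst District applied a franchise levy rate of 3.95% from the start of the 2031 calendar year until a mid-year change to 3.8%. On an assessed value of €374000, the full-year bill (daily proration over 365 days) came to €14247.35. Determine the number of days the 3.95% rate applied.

23 days

Let d = days at the first rate; then 365 − d days at the second rate.
€374000 × [3.95%·d + 3.8%·(365−d)] / 365 = €14247.35
Solving gives d = 23, so the new rate took effect on 24 January 2031.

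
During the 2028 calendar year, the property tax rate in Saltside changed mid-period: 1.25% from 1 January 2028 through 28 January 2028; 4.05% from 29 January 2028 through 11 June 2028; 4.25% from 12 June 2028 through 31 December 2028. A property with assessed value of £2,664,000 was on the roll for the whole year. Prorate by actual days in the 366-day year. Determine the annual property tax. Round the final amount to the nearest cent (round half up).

1 January – 28 January 2028: 28 days at 1.25% → £2,664,000 × 1.25% × 28/366 = £2,547.5410
29 January – 11 June 2028: 135 days at 4.05% → £2,664,000 × 4.05% × 135/366 = £39,796.2295
12 June – 31 December 2028: 203 days at 4.25% → £2,664,000 × 4.25% × 203/366 = £62,796.8852
Total = £105,140.6557

£105,140.66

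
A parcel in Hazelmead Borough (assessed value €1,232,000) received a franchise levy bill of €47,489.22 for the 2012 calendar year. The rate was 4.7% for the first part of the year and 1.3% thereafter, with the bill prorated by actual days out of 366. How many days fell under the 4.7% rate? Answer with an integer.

Let d = days at the first rate; then 366 − d days at the second rate.
€1,232,000 × [4.7%·d + 1.3%·(366−d)] / 366 = €47,489.22
Solving gives d = 275, so the new rate took effect on 2 Oct 2012.

275 days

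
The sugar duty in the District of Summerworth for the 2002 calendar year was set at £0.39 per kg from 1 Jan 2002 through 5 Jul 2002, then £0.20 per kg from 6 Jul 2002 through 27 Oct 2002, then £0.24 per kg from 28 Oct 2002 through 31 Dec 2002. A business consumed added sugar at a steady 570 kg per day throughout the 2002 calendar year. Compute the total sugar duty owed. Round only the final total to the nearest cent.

£63,235.80

1 Jan – 5 Jul 2002: 186 days × 570 kg/day = 106,020 kg at £0.39/kg → £41,347.80
6 Jul – 27 Oct 2002: 114 days × 570 kg/day = 64,980 kg at £0.20/kg → £12,996.00
28 Oct – 31 Dec 2002: 65 days × 570 kg/day = 37,050 kg at £0.24/kg → £8,892.00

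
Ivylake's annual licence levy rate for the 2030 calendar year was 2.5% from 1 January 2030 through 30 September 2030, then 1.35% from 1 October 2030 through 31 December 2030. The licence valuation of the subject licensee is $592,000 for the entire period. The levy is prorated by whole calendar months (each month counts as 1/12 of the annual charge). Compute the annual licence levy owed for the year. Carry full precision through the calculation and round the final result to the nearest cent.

1 January – 30 September 2030: 9 months at 2.5% → $592,000 × 2.5% × 9/12 = $11,100.0000
1 October – 31 December 2030: 3 months at 1.35% → $592,000 × 1.35% × 3/12 = $1,998.0000
Total = $13,098.0000

$13,098.00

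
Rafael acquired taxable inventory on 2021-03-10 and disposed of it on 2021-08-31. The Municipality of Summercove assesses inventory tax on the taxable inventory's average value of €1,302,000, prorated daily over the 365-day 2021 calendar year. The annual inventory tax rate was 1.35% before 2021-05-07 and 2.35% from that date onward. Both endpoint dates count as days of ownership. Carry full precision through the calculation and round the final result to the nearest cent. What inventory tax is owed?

€12,600.86

2021-03-10 to 2021-05-06: 58 days at 1.35% → €1,302,000 × 1.35% × 58/365 = €2,793.0575
2021-05-07 to 2021-08-31: 117 days at 2.35% → €1,302,000 × 2.35% × 117/365 = €9,807.8055
Total = €12,600.8630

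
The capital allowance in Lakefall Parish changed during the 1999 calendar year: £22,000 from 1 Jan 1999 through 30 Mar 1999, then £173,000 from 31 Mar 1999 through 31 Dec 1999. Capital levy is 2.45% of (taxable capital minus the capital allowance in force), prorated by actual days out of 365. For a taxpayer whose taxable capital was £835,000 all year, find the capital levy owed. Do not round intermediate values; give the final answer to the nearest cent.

£17,121.07

1 Jan – 30 Mar 1999: 89 days, exemption £22,000 → (£835,000 − £22,000) × 2.45% × 89/365 = £4,856.8397
31 Mar – 31 Dec 1999: 276 days, exemption £173,000 → (£835,000 − £173,000) × 2.45% × 276/365 = £12,264.2301
Total = £17,121.0699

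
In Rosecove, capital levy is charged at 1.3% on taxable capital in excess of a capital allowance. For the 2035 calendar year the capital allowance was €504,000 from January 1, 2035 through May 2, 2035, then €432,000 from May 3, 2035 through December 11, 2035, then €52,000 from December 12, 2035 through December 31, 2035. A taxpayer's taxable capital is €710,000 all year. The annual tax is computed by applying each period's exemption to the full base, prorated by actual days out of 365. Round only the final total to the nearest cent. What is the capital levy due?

€3,571.83

January 1 – May 2, 2035: 122 days, exemption €504,000 → (€710,000 − €504,000) × 1.3% × 122/365 = €895.1123
May 3 – December 11, 2035: 223 days, exemption €432,000 → (€710,000 − €432,000) × 1.3% × 223/365 = €2,208.0055
December 12 – December 31, 2035: 20 days, exemption €52,000 → (€710,000 − €52,000) × 1.3% × 20/365 = €468.7123
Total = €3,571.8301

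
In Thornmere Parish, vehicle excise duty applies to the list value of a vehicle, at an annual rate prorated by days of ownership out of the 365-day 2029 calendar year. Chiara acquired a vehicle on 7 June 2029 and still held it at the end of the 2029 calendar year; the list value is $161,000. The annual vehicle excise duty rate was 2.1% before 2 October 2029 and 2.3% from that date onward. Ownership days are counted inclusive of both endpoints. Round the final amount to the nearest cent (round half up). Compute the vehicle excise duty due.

$2,006.99

7 June – 1 October 2029: 117 days at 2.1% → $161,000 × 2.1% × 117/365 = $1,083.7726
2 October – 31 December 2029: 91 days at 2.3% → $161,000 × 2.3% × 91/365 = $923.2137
Total = $2,006.9863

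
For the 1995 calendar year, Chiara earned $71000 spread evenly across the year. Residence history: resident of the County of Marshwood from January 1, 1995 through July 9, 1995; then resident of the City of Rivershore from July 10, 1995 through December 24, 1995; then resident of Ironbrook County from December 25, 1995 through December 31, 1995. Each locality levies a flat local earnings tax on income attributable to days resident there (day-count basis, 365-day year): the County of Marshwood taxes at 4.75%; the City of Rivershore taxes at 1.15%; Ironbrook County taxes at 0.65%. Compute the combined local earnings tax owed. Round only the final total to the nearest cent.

The County of Marshwood, January 1 – July 9, 1995: 190 days → $71000 × 4.75% × 190/365 = $1755.5479
The City of Rivershore, July 10 – December 24, 1995: 168 days → $71000 × 1.15% × 168/365 = $375.8137
Ironbrook County, December 25 – December 31, 1995: 7 days → $71000 × 0.65% × 7/365 = $8.8507
Total = $2140.2123

$2140.21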